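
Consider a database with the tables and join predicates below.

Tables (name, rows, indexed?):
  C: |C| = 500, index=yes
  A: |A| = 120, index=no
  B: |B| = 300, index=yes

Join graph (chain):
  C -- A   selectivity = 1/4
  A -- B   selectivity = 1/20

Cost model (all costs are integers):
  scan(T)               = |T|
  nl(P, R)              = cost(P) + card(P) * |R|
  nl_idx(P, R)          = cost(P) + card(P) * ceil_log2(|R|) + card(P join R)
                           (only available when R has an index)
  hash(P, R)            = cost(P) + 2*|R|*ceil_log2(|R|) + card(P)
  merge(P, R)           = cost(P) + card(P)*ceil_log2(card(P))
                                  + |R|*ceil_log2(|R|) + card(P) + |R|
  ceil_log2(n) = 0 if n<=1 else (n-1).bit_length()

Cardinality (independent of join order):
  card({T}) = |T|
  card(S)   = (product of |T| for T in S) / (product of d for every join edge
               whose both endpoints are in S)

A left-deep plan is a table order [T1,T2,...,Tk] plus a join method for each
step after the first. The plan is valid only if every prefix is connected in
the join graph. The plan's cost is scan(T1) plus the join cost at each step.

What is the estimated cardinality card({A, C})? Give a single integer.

15000

Tables in S: A(120), C(500)
Edges inside S: C-A(d=4)
numerator = 120 * 500 = 60000
denominator = 4 = 4
card(S) = 60000 / 4 = 15000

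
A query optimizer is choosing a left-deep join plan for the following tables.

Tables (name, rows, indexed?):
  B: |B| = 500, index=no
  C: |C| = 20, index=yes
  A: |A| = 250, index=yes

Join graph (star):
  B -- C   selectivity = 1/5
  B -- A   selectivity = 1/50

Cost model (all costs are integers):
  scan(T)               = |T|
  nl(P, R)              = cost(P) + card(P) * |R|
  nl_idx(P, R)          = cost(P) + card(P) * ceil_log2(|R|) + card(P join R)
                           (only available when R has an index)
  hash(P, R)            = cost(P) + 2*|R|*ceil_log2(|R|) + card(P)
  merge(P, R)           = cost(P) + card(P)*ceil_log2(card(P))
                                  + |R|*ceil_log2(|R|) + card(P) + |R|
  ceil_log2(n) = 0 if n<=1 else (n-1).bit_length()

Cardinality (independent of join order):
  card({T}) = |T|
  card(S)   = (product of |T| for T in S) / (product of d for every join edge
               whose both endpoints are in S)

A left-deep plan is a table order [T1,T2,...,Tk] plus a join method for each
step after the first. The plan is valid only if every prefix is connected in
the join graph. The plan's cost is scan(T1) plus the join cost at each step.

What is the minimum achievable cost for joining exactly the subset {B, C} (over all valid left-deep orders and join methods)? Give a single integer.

Selinger DP over subsets of {B,C}:
  {B}: scan cost=500, card=500
  {C}: scan cost=20, card=20
  {BC}: card=2000; try (C,hash)→1200, (C,nl_idx)→5000, (B,merge)→5140, (C,merge)→5620, (B,hash)→9040, (B,nl)→10020 …(+1); best=1200 via (C,hash)

1200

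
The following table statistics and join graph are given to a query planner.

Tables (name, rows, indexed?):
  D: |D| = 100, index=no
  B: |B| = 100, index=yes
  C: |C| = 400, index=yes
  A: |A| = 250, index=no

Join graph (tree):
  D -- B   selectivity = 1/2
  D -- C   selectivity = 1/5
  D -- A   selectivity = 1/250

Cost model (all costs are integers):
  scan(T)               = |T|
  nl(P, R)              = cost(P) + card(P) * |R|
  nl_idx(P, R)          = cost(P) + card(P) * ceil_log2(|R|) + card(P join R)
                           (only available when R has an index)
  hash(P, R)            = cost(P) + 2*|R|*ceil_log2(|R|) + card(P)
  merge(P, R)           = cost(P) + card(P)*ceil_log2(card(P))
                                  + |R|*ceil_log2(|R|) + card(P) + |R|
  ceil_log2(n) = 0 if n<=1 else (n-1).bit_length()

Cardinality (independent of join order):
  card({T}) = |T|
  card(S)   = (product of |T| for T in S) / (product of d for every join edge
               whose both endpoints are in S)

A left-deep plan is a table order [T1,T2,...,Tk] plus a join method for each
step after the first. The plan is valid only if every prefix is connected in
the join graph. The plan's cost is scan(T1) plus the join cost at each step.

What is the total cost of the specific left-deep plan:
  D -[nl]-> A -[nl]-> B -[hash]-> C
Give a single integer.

step 1: scan D: cost=100, card=100
step 2: join A via nl
    card(P join A) = 100*250/(250) = 100
    cost = 100 + 100*250 = 25100
step 3: join B via nl
    card(P join B) = 100*100/(2) = 5000
    cost = 25100 + 100*100 = 35100
step 4: join C via hash
    card(P join C) = 5000*400/(5) = 400000
    cost = 35100 + 2*400*9 + 5000 = 47300

47300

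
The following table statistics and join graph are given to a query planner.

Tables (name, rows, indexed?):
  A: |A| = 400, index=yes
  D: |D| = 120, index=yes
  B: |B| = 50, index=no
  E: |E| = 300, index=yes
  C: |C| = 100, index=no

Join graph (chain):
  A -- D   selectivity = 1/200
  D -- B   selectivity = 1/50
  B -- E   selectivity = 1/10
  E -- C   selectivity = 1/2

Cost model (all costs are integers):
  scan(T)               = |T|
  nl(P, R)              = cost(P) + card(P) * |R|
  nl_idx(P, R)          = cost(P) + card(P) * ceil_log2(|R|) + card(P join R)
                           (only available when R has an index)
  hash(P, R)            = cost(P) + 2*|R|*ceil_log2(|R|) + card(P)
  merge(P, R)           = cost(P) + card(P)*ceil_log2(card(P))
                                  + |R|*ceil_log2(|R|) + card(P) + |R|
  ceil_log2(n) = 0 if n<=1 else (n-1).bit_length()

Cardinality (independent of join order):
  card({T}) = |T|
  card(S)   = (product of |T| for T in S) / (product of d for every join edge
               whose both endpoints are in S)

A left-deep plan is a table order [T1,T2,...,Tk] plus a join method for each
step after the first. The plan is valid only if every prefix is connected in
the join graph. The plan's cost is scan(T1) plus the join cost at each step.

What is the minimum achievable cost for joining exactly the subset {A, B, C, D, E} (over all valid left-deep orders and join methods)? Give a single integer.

15600

Selinger DP over subsets of {A,B,C,D,E}:
  {A}: scan cost=400, card=400
  {D}: scan cost=120, card=120
  {B}: scan cost=50, card=50
  {E}: scan cost=300, card=300
  {C}: scan cost=100, card=100
  {AD}: card=240; try (A,nl_idx)→1440, (D,hash)→2480, (D,nl_idx)→3440, (A,merge)→5080, (D,merge)→5360, (A,hash)→7440 …(+2); best=1440 via (A,nl_idx)
  {BD}: card=120; try (D,nl_idx)→520, (B,hash)→840, (D,merge)→1360, (B,merge)→1430, (D,hash)→1780, (D,nl)→6050 …(+1); best=520 via (D,nl_idx)
  {BE}: card=1500; try (B,hash)→1200, (E,nl_idx)→2000, (E,merge)→3400, (B,merge)→3650, (E,hash)→5500, (E,nl)→15050 …(+1); best=1200 via (B,hash)
  {CE}: card=15000; try (C,hash)→2000, (E,merge)→3900, (C,merge)→4100, (E,hash)→5600, (E,nl_idx)→16000, (E,nl)→30100 …(+1); best=2000 via (C,hash)
  {ABD}: card=240; try (A,nl_idx)→1840, (B,hash)→2280, (B,merge)→3950, (A,merge)→5480, (A,hash)→7840, (B,nl)→13440 …(+1); best=1840 via (A,nl_idx)
  {BDE}: card=3600; try (D,hash)→4380, (E,merge)→4480, (E,nl_idx)→5200, (E,hash)→6040, (D,nl_idx)→15300, (D,merge)→20160 …(+2); best=4380 via (D,hash)
  {BCE}: card=75000; try (C,hash)→4100, (B,hash)→17600, (C,merge)→20000, (C,nl)→151200, (B,merge)→227350, (B,nl)→752000; best=4100 via (C,hash)
  {ABDE}: card=7200; try (E,merge)→7000, (E,hash)→7480, (E,nl_idx)→11200, (A,hash)→15180, (A,nl_idx)→43980, (A,merge)→55180 …(+2); best=7000 via (E,merge)
  {BCDE}: card=180000; try (C,hash)→9380, (C,merge)→51980, (D,hash)→80780, (C,nl)→364380, (D,nl_idx)→709100, (D,merge)→1355060 …(+1); best=9380 via (C,hash)
  {ABCDE}: card=360000; try (C,hash)→15600, (C,merge)→108600, (A,hash)→196580, (C,nl)→727000, (A,nl_idx)→1989380, (A,merge)→3433380 …(+1); best=15600 via (C,hash)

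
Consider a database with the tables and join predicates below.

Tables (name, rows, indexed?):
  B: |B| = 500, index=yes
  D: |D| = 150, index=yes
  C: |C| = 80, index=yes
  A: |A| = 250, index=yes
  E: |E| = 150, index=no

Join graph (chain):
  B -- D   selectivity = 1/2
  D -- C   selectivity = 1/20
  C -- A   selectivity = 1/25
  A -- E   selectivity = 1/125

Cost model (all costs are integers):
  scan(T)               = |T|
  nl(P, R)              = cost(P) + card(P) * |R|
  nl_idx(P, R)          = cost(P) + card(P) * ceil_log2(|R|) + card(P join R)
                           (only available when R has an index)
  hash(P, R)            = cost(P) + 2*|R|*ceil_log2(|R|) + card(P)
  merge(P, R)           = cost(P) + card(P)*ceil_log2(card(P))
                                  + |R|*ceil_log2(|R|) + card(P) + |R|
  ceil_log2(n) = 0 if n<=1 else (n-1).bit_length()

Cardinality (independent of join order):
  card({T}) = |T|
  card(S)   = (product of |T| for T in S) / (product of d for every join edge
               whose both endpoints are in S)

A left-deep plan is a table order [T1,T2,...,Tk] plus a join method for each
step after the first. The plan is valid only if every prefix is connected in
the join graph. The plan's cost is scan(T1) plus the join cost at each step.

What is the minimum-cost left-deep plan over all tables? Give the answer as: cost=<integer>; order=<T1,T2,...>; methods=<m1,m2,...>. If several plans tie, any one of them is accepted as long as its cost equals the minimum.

Selinger DP (subsets sized 1..n):
  {B}: scan cost=500, card=500
  {D}: scan cost=150, card=150
  {C}: scan cost=80, card=80
  {A}: scan cost=250, card=250
  {E}: scan cost=150, card=150
  {BD}: card=37500; try (D,hash)→3400, (B,merge)→6500, (D,merge)→6850, (B,hash)→9300, (B,nl_idx)→39000, (D,nl_idx)→42000 …(+2); best=3400 via (D,hash)
  {CD}: card=600; try (D,nl_idx)→1320, (C,hash)→1420, (C,nl_idx)→1800, (D,merge)→2070, (C,merge)→2140, (D,hash)→2560 …(+2); best=1320 via (D,nl_idx)
  {AC}: card=800; try (A,nl_idx)→1520, (C,hash)→1620, (C,nl_idx)→2800, (A,merge)→2970, (C,merge)→3140, (A,hash)→4160 …(+2); best=1520 via (A,nl_idx)
  {AE}: card=300; try (A,nl_idx)→1650, (E,hash)→2900, (A,merge)→3750, (E,merge)→3850, (A,hash)→4300, (A,nl)→37650 …(+1); best=1650 via (A,nl_idx)
  {BCD}: card=150000; try (B,hash)→10920, (B,merge)→12920, (C,hash)→42020, (B,nl_idx)→156720, (B,nl)→301320, (C,nl_idx)→415900 …(+2); best=10920 via (B,hash)
  {ACD}: card=6000; try (D,hash)→4720, (A,hash)→5920, (A,merge)→10170, (D,merge)→11670, (A,nl_idx)→12120, (D,nl_idx)→13920 …(+2); best=4720 via (D,hash)
  {ACE}: card=960; try (C,hash)→3070, (C,nl_idx)→4710, (E,hash)→4720, (C,merge)→5290, (E,merge)→11670, (C,nl)→25650 …(+1); best=3070 via (C,hash)
  {ABCD}: card=1500000; try (B,hash)→19720, (B,merge)→93720, (A,hash)→164920, (B,nl_idx)→1558720, (A,nl_idx)→2710920, (A,merge)→2863170 …(+2); best=19720 via (B,hash)
  {ACDE}: card=7200; try (D,hash)→6430, (E,hash)→13120, (D,merge)→14980, (D,nl_idx)→17950, (E,merge)→90070, (D,nl)→147070 …(+1); best=6430 via (D,hash)
  {ABCDE}: card=1800000; try (B,hash)→22630, (B,merge)→112230, (E,hash)→1522120, (B,nl_idx)→1871230, (B,nl)→3606430, (E,merge)→33021070 …(+1); best=22630 via (B,hash)

cost=22630; order=E,A,C,D,B; methods=nl_idx,hash,hash,hash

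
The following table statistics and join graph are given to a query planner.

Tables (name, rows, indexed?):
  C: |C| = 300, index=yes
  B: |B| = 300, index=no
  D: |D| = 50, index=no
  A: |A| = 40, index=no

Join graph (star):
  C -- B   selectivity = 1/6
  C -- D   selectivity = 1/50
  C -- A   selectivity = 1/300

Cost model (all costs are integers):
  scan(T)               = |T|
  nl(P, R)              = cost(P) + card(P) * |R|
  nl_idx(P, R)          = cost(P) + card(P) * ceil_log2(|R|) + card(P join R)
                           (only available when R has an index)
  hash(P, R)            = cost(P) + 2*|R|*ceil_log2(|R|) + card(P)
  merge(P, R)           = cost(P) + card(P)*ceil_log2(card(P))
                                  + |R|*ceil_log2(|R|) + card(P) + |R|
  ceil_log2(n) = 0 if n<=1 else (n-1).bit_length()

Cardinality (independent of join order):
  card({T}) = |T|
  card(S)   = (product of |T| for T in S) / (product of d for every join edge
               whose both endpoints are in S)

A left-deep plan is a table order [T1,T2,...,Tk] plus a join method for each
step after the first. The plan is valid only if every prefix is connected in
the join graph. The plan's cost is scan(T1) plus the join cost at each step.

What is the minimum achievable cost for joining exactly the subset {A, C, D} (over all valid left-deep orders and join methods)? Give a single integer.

Selinger DP over subsets of {A,C,D}:
  {C}: scan cost=300, card=300
  {D}: scan cost=50, card=50
  {A}: scan cost=40, card=40
  {CD}: card=300; try (C,nl_idx)→800, (D,hash)→1200, (C,merge)→3400, (D,merge)→3650, (C,hash)→5500, (C,nl)→15050 …(+1); best=800 via (C,nl_idx)
  {AC}: card=40; try (C,nl_idx)→440, (A,hash)→1080, (C,merge)→3320, (A,merge)→3580, (C,hash)→5480, (C,nl)→12040 …(+1); best=440 via (C,nl_idx)
  {ACD}: card=40; try (D,merge)→1070, (D,hash)→1080, (A,hash)→1580, (D,nl)→2440, (A,merge)→4080, (A,nl)→12800; best=1070 via (D,merge)

1070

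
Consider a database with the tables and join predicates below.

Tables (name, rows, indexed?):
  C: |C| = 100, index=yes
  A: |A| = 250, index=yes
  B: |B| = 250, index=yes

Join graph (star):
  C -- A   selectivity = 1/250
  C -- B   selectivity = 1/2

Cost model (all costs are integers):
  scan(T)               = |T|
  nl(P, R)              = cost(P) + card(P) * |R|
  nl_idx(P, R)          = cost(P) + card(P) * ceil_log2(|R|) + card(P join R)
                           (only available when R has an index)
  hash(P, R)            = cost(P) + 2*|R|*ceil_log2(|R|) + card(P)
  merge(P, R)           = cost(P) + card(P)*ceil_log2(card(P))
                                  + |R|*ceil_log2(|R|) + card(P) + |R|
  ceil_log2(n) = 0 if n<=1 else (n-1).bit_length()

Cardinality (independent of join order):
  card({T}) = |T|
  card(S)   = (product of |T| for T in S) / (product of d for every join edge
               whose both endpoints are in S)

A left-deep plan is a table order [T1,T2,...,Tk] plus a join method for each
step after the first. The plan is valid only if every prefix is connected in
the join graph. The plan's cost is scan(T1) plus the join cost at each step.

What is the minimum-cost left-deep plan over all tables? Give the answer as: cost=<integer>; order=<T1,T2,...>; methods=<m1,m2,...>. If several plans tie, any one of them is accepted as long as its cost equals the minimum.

Selinger DP (subsets sized 1..n):
  {C}: scan cost=100, card=100
  {A}: scan cost=250, card=250
  {B}: scan cost=250, card=250
  {AC}: card=100; try (A,nl_idx)→1000, (C,hash)→1900, (C,nl_idx)→2100, (A,merge)→3150, (C,merge)→3300, (A,hash)→4200 …(+2); best=1000 via (A,nl_idx)
  {BC}: card=12500; try (C,hash)→1900, (B,merge)→3150, (C,merge)→3300, (B,hash)→4200, (B,nl_idx)→13400, (C,nl_idx)→14500 …(+2); best=1900 via (C,hash)
  {ABC}: card=12500; try (B,merge)→4050, (B,hash)→5100, (B,nl_idx)→14300, (A,hash)→18400, (B,nl)→26000, (A,nl_idx)→114400 …(+2); best=4050 via (B,merge)

cost=4050; order=C,A,B; methods=nl_idx,merge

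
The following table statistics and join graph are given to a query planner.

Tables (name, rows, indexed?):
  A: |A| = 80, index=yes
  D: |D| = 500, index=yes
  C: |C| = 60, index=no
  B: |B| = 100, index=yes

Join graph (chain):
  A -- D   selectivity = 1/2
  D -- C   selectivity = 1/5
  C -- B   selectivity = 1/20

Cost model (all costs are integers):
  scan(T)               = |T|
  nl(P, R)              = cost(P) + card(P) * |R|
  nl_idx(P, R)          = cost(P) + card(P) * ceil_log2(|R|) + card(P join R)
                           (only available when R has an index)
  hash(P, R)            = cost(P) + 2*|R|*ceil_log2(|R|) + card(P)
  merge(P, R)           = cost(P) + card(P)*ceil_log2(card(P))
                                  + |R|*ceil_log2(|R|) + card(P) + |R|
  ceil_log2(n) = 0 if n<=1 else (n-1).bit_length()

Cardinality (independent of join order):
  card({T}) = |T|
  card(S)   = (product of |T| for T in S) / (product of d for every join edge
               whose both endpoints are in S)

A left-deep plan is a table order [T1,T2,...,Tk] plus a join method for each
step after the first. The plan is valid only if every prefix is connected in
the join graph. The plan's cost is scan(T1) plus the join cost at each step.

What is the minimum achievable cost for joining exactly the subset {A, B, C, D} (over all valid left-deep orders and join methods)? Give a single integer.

39900

Selinger DP over subsets of {A,B,C,D}:
  {A}: scan cost=80, card=80
  {D}: scan cost=500, card=500
  {C}: scan cost=60, card=60
  {B}: scan cost=100, card=100
  {AD}: card=20000; try (A,hash)→2120, (D,merge)→5720, (A,merge)→6140, (D,hash)→9160, (D,nl_idx)→20800, (A,nl_idx)→24000 …(+2); best=2120 via (A,hash)
  {CD}: card=6000; try (C,hash)→1720, (D,merge)→5480, (C,merge)→5920, (D,nl_idx)→6600, (D,hash)→9120, (D,nl)→30060 …(+1); best=1720 via (C,hash)
  {BC}: card=300; try (B,nl_idx)→780, (C,hash)→920, (B,merge)→1280, (C,merge)→1320, (B,hash)→1520, (B,nl)→6060 …(+1); best=780 via (B,nl_idx)
  {ACD}: card=240000; try (A,hash)→8840, (C,hash)→22840, (A,merge)→86360, (A,nl_idx)→283720, (C,merge)→322540, (A,nl)→481720 …(+1); best=8840 via (A,hash)
  {BCD}: card=30000; try (D,merge)→8780, (B,hash)→9120, (D,hash)→10080, (D,nl_idx)→33480, (B,nl_idx)→73720, (B,merge)→86520 …(+2); best=8780 via (D,merge)
  {ABCD}: card=1200000; try (A,hash)→39900, (B,hash)→250240, (A,merge)→489420, (A,nl_idx)→1418780, (A,nl)→2408780, (B,nl_idx)→2888840 …(+2); best=39900 via (A,hash)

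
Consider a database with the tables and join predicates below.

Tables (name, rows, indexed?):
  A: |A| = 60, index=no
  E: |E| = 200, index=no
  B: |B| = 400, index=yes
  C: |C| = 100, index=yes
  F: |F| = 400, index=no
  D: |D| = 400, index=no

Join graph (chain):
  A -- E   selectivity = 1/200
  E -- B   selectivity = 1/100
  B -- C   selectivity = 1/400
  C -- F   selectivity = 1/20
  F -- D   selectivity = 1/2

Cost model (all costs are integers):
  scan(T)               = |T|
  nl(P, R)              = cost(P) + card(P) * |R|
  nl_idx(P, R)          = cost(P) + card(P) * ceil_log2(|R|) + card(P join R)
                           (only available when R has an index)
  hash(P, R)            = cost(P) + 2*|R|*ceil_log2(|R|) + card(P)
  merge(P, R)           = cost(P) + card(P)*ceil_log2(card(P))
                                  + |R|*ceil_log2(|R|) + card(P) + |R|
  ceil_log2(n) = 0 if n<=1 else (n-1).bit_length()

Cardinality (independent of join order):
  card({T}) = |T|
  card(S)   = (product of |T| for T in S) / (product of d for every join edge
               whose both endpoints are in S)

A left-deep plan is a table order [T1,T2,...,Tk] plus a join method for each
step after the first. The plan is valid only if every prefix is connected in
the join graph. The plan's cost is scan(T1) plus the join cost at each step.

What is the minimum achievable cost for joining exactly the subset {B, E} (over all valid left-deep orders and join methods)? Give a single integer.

2800

Selinger DP over subsets of {B,E}:
  {E}: scan cost=200, card=200
  {B}: scan cost=400, card=400
  {BE}: card=800; try (B,nl_idx)→2800, (E,hash)→4000, (B,merge)→6000, (E,merge)→6200, (B,hash)→7600, (B,nl)→80200 …(+1); best=2800 via (B,nl_idx)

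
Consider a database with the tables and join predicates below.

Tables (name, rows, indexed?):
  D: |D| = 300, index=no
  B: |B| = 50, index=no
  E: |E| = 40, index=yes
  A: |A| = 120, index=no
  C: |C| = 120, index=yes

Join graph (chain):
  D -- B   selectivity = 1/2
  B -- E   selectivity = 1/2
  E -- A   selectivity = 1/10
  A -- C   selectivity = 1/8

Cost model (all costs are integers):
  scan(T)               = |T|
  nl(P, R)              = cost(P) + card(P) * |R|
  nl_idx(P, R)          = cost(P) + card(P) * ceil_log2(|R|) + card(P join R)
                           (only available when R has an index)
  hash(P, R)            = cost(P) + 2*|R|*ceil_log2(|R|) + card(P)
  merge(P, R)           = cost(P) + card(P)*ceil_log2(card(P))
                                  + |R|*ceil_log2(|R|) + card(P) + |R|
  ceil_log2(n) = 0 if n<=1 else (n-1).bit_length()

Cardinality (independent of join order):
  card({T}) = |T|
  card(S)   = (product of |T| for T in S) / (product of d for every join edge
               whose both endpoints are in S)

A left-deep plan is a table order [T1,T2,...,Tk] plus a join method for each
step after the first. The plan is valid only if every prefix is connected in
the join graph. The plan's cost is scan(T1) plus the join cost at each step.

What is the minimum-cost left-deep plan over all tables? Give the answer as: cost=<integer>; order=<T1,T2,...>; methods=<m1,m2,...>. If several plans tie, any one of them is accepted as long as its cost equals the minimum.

cost=196080; order=A,E,C,B,D; methods=hash,hash,hash,hash

Selinger DP (subsets sized 1..n):
  {D}: scan cost=300, card=300
  {B}: scan cost=50, card=50
  {E}: scan cost=40, card=40
  {A}: scan cost=120, card=120
  {C}: scan cost=120, card=120
  {BD}: card=7500; try (B,hash)→1200, (D,merge)→3400, (B,merge)→3650, (D,hash)→5500, (D,nl)→15050, (B,nl)→15300; best=1200 via (B,hash)
  {BE}: card=1000; try (E,hash)→580, (B,merge)→670, (E,merge)→680, (B,hash)→680, (E,nl_idx)→1350, (B,nl)→2040 …(+1); best=580 via (E,hash)
  {AE}: card=480; try (E,hash)→720, (A,merge)→1280, (E,nl_idx)→1320, (E,merge)→1360, (A,hash)→1760, (A,nl)→4840 …(+1); best=720 via (E,hash)
  {AC}: card=1800; try (C,hash)→1920, (A,hash)→1920, (C,merge)→2040, (A,merge)→2040, (C,nl_idx)→2760, (C,nl)→14520 …(+1); best=1920 via (C,hash)
  {BDE}: card=150000; try (D,hash)→6980, (E,hash)→9180, (D,merge)→14580, (E,merge)→106480, (E,nl_idx)→196200, (D,nl)→300580 …(+1); best=6980 via (D,hash)
  {ABE}: card=12000; try (B,hash)→1800, (A,hash)→3260, (B,merge)→5870, (A,merge)→12540, (B,nl)→24720, (A,nl)→120580; best=1800 via (B,hash)
  {ACE}: card=7200; try (C,hash)→2880, (E,hash)→4200, (C,merge)→6480, (C,nl_idx)→11280, (E,nl_idx)→19920, (E,merge)→23800 …(+2); best=2880 via (C,hash)
  {ABDE}: card=1800000; try (D,hash)→19200, (A,hash)→158660, (D,merge)→184800, (A,merge)→2857940, (D,nl)→3601800, (A,nl)→18006980; best=19200 via (D,hash)
  {ABCE}: card=180000; try (B,hash)→10680, (C,hash)→15480, (B,merge)→104030, (C,merge)→182760, (C,nl_idx)→265800, (B,nl)→362880 …(+1); best=10680 via (B,hash)
  {ABCDE}: card=27000000; try (D,hash)→196080, (C,hash)→1820880, (D,merge)→3433680, (C,nl_idx)→39619200, (C,merge)→39620160, (D,nl)→54010680 …(+1); best=196080 via (D,hash)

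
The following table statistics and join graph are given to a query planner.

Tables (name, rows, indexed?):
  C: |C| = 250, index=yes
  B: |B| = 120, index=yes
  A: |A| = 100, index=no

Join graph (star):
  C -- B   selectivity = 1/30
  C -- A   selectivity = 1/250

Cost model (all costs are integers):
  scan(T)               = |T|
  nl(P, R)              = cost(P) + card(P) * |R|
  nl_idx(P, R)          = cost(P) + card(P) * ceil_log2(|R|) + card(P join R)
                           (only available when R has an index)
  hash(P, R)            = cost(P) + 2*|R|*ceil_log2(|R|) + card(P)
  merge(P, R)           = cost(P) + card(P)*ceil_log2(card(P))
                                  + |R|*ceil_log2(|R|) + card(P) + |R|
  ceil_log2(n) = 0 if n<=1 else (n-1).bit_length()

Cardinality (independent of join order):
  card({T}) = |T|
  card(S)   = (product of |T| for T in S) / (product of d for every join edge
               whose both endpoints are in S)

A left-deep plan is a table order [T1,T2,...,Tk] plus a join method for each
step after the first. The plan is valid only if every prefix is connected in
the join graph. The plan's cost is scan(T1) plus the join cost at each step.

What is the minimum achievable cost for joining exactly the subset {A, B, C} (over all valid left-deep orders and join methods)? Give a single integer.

2100

Selinger DP over subsets of {A,B,C}:
  {C}: scan cost=250, card=250
  {B}: scan cost=120, card=120
  {A}: scan cost=100, card=100
  {BC}: card=1000; try (C,nl_idx)→2080, (B,hash)→2180, (B,nl_idx)→3000, (C,merge)→3330, (B,merge)→3460, (C,hash)→4240 …(+2); best=2080 via (C,nl_idx)
  {AC}: card=100; try (C,nl_idx)→1000, (A,hash)→1900, (C,merge)→3150, (A,merge)→3300, (C,hash)→4200, (C,nl)→25100 …(+1); best=1000 via (C,nl_idx)
  {ABC}: card=400; try (B,nl_idx)→2100, (B,merge)→2760, (B,hash)→2780, (A,hash)→4480, (B,nl)→13000, (A,merge)→13880 …(+1); best=2100 via (B,nl_idx)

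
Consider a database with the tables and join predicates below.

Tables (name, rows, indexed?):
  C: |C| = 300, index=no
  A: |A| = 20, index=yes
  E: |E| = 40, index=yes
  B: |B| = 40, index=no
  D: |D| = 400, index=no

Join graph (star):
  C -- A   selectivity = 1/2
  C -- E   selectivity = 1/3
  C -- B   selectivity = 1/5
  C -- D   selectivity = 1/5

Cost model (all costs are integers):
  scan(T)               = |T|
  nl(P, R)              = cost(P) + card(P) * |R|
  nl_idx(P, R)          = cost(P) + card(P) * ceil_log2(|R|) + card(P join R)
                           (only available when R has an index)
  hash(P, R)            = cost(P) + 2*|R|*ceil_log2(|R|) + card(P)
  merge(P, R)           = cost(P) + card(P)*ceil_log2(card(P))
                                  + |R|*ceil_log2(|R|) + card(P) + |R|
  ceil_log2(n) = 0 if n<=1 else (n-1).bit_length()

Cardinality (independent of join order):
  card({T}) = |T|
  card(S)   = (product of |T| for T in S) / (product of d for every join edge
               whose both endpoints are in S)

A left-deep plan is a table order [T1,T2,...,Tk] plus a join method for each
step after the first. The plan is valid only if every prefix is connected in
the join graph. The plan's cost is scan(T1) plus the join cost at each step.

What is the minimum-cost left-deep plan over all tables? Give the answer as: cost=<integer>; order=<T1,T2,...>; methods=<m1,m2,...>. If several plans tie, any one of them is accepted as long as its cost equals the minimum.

cost=355360; order=C,B,A,E,D; methods=hash,hash,hash,hash

Selinger DP (subsets sized 1..n):
  {C}: scan cost=300, card=300
  {A}: scan cost=20, card=20
  {E}: scan cost=40, card=40
  {B}: scan cost=40, card=40
  {D}: scan cost=400, card=400
  {AC}: card=3000; try (A,hash)→800, (C,merge)→3140, (A,merge)→3420, (A,nl_idx)→4800, (C,hash)→5440, (C,nl)→6020 …(+1); best=800 via (A,hash)
  {CE}: card=4000; try (E,hash)→1080, (C,merge)→3320, (E,merge)→3580, (C,hash)→5480, (E,nl_idx)→6100, (C,nl)→12040 …(+1); best=1080 via (E,hash)
  {BC}: card=2400; try (B,hash)→1080, (C,merge)→3320, (B,merge)→3580, (C,hash)→5480, (C,nl)→12040, (B,nl)→12300; best=1080 via (B,hash)
  {CD}: card=24000; try (C,hash)→6200, (D,merge)→7300, (C,merge)→7400, (D,hash)→7800, (D,nl)→120300, (C,nl)→120400; best=6200 via (C,hash)
  {ACE}: card=40000; try (E,hash)→4280, (A,hash)→5280, (E,merge)→40080, (A,merge)→53200, (E,nl_idx)→58800, (A,nl_idx)→61080 …(+2); best=4280 via (E,hash)
  {ABC}: card=24000; try (A,hash)→3680, (B,hash)→4280, (A,merge)→32400, (A,nl_idx)→37080, (B,merge)→40080, (A,nl)→49080 …(+1); best=3680 via (A,hash)
  {ACD}: card=240000; try (D,hash)→11000, (A,hash)→30400, (D,merge)→43800, (A,nl_idx)→366200, (A,merge)→390320, (A,nl)→486200 …(+1); best=11000 via (D,hash)
  {BCE}: card=32000; try (E,hash)→3960, (B,hash)→5560, (E,merge)→32560, (E,nl_idx)→47480, (B,merge)→53360, (E,nl)→97080 …(+1); best=3960 via (E,hash)
  {CDE}: card=320000; try (D,hash)→12280, (E,hash)→30680, (D,merge)→57080, (E,merge)→390480, (E,nl_idx)→470200, (E,nl)→966200 …(+1); best=12280 via (D,hash)
  {BCD}: card=192000; try (D,hash)→10680, (B,hash)→30680, (D,merge)→36280, (B,merge)→390480, (D,nl)→961080, (B,nl)→966200; best=10680 via (D,hash)
  {ABCE}: card=320000; try (E,hash)→28160, (A,hash)→36160, (B,hash)→44760, (E,merge)→387960, (E,nl_idx)→467680, (A,nl_idx)→483960 …(+5); best=28160 via (E,hash)
  {ACDE}: card=3200000; try (D,hash)→51480, (E,hash)→251480, (A,hash)→332480, (D,merge)→688280, (E,merge)→4571280, (E,nl_idx)→4651000 …(+5); best=51480 via (D,hash)
  {ABCD}: card=1920000; try (D,hash)→34880, (A,hash)→202880, (B,hash)→251480, (D,merge)→391680, (A,nl_idx)→2890680, (A,merge)→3658800 …(+4); best=34880 via (D,hash)
  {BCDE}: card=2560000; try (D,hash)→43160, (E,hash)→203160, (B,hash)→332760, (D,merge)→519960, (E,merge)→3658960, (E,nl_idx)→3722680 …(+4); best=43160 via (D,hash)
  {ABCDE}: card=25600000; try (D,hash)→355360, (E,hash)→1955360, (A,hash)→2603360, (B,hash)→3251960, (D,merge)→6432160, (E,nl_idx)→37154880 …(+8); best=355360 via (D,hash)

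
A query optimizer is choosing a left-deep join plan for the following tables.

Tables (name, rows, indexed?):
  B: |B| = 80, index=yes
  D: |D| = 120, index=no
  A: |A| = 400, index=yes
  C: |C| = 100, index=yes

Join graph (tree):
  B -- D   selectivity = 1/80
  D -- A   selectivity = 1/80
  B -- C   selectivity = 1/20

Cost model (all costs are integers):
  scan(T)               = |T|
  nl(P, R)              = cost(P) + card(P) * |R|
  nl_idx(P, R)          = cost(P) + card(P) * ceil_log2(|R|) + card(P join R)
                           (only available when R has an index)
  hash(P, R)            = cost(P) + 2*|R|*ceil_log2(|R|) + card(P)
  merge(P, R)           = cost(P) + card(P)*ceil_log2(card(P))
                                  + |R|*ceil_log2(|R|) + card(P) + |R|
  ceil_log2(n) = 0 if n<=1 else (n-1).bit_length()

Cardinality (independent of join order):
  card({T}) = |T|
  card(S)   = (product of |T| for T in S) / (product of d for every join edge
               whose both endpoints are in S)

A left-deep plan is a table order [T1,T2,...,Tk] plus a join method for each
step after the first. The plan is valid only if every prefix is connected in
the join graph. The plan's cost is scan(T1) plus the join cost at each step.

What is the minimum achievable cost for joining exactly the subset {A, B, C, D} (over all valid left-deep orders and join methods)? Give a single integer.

4760

Selinger DP over subsets of {A,B,C,D}:
  {B}: scan cost=80, card=80
  {D}: scan cost=120, card=120
  {A}: scan cost=400, card=400
  {C}: scan cost=100, card=100
  {BD}: card=120; try (B,nl_idx)→1080, (B,hash)→1360, (D,merge)→1680, (B,merge)→1720, (D,hash)→1840, (D,nl)→9680 …(+1); best=1080 via (B,nl_idx)
  {BC}: card=400; try (C,nl_idx)→1040, (B,nl_idx)→1200, (B,hash)→1320, (C,merge)→1520, (B,merge)→1540, (C,hash)→1560 …(+2); best=1040 via (C,nl_idx)
  {AD}: card=600; try (A,nl_idx)→1800, (D,hash)→2480, (A,merge)→5080, (D,merge)→5360, (A,hash)→7440, (A,nl)→48120 …(+1); best=1800 via (A,nl_idx)
  {ABD}: card=600; try (A,nl_idx)→2760, (B,hash)→3520, (A,merge)→6040, (B,nl_idx)→6600, (A,hash)→8400, (B,merge)→9040 …(+2); best=2760 via (A,nl_idx)
  {BCD}: card=600; try (C,nl_idx)→2520, (C,hash)→2600, (C,merge)→2840, (D,hash)→3120, (D,merge)→6000, (C,nl)→13080 …(+1); best=2520 via (C,nl_idx)
  {ABCD}: card=3000; try (C,hash)→4760, (C,nl_idx)→9960, (C,merge)→10160, (A,hash)→10320, (A,nl_idx)→10920, (A,merge)→13120 …(+2); best=4760 via (C,hash)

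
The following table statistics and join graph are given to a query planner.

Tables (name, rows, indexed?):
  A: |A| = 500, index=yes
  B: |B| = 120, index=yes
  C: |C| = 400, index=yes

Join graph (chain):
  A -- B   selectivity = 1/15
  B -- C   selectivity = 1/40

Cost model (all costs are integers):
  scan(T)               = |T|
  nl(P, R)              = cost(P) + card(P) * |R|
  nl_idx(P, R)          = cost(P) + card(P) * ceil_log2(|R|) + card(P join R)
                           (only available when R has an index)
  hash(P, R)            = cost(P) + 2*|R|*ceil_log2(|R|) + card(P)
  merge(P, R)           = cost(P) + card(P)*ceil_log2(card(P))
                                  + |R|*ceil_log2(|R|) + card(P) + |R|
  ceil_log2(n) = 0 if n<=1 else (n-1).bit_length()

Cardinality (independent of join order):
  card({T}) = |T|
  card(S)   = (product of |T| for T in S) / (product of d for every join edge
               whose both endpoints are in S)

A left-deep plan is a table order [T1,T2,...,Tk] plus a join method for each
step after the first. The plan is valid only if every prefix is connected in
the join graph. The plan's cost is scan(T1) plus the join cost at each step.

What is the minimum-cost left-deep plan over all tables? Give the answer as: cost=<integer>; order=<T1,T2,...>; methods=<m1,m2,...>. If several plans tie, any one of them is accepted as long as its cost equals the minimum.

cost=12600; order=B,C,A; methods=nl_idx,hash

Selinger DP (subsets sized 1..n):
  {A}: scan cost=500, card=500
  {B}: scan cost=120, card=120
  {C}: scan cost=400, card=400
  {AB}: card=4000; try (B,hash)→2680, (A,nl_idx)→5200, (A,merge)→6080, (B,merge)→6460, (B,nl_idx)→8000, (A,hash)→9240 …(+2); best=2680 via (B,hash)
  {BC}: card=1200; try (C,nl_idx)→2400, (B,hash)→2480, (B,nl_idx)→4400, (C,merge)→5080, (B,merge)→5360, (C,hash)→7440 …(+2); best=2400 via (C,nl_idx)
  {ABC}: card=40000; try (A,hash)→12600, (C,hash)→13880, (A,merge)→21800, (A,nl_idx)→53200, (C,merge)→58680, (C,nl_idx)→78680 …(+2); best=12600 via (A,hash)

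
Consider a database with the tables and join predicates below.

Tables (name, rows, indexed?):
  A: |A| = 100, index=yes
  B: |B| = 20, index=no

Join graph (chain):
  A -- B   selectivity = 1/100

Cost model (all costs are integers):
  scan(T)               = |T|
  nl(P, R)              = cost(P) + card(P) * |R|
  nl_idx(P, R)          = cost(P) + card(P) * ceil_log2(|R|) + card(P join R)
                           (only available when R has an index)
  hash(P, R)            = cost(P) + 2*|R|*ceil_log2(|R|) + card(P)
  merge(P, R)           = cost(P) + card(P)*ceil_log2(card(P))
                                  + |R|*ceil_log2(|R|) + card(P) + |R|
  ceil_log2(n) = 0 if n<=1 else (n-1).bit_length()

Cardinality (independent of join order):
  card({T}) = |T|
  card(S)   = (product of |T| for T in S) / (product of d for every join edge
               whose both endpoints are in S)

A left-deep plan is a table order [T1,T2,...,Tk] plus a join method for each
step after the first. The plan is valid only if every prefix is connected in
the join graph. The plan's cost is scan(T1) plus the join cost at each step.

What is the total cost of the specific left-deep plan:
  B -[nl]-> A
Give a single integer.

step 1: scan B: cost=20, card=20
step 2: join A via nl
    card(P join A) = 20*100/(100) = 20
    cost = 20 + 20*100 = 2020

2020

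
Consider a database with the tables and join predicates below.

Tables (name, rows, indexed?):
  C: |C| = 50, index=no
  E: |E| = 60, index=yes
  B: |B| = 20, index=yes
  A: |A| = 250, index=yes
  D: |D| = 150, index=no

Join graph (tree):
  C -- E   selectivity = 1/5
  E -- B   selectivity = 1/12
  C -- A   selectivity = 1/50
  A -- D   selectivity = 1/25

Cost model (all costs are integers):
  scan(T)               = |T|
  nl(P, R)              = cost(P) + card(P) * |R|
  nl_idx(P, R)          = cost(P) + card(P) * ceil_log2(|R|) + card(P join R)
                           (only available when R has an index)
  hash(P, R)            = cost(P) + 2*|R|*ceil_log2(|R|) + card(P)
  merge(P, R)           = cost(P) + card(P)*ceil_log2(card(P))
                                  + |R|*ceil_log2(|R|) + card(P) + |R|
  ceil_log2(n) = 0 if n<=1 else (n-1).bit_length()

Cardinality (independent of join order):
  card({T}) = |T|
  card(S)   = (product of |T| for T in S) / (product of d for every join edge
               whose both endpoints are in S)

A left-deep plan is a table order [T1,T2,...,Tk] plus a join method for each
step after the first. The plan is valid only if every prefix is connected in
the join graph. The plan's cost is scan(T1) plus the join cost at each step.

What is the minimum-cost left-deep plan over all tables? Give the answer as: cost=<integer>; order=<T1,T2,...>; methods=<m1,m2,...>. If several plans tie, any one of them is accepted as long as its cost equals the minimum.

cost=12270; order=C,A,E,B,D; methods=nl_idx,hash,hash,hash

Selinger DP (subsets sized 1..n):
  {C}: scan cost=50, card=50
  {E}: scan cost=60, card=60
  {B}: scan cost=20, card=20
  {A}: scan cost=250, card=250
  {D}: scan cost=150, card=150
  {CE}: card=600; try (C,hash)→720, (E,hash)→820, (E,merge)→820, (C,merge)→830, (E,nl_idx)→950, (E,nl)→3050 …(+1); best=720 via (C,hash)
  {AC}: card=250; try (A,nl_idx)→700, (C,hash)→1100, (A,merge)→2650, (C,merge)→2850, (A,hash)→4100, (A,nl)→12550 …(+1); best=700 via (A,nl_idx)
  {BE}: card=100; try (E,nl_idx)→240, (B,hash)→320, (B,nl_idx)→460, (E,merge)→560, (B,merge)→600, (E,hash)→760 …(+2); best=240 via (E,nl_idx)
  {AD}: card=1500; try (A,nl_idx)→2850, (D,hash)→2900, (A,merge)→3750, (D,merge)→3850, (A,hash)→4300, (A,nl)→37650 …(+1); best=2850 via (A,nl_idx)
  {BCE}: card=1000; try (C,hash)→940, (C,merge)→1390, (B,hash)→1520, (B,nl_idx)→4720, (C,nl)→5240, (B,merge)→7440 …(+1); best=940 via (C,hash)
  {ACE}: card=3000; try (E,hash)→1670, (E,merge)→3370, (E,nl_idx)→5200, (A,hash)→5320, (A,nl_idx)→8520, (A,merge)→9570 …(+2); best=1670 via (E,hash)
  {ACD}: card=1500; try (D,hash)→3350, (D,merge)→4300, (C,hash)→4950, (C,merge)→21200, (D,nl)→38200, (C,nl)→77850; best=3350 via (D,hash)
  {ABCE}: card=5000; try (B,hash)→4870, (A,hash)→5940, (A,nl_idx)→13940, (A,merge)→14190, (B,nl_idx)→21670, (B,merge)→40790 …(+2); best=4870 via (B,hash)
  {ACDE}: card=18000; try (E,hash)→5570, (D,hash)→7070, (E,merge)→21770, (E,nl_idx)→30350, (D,merge)→42020, (E,nl)→93350 …(+1); best=5570 via (E,hash)
  {ABCDE}: card=30000; try (D,hash)→12270, (B,hash)→23770, (D,merge)→76220, (B,nl_idx)→125570, (B,merge)→293690, (B,nl)→365570 …(+1); best=12270 via (D,hash)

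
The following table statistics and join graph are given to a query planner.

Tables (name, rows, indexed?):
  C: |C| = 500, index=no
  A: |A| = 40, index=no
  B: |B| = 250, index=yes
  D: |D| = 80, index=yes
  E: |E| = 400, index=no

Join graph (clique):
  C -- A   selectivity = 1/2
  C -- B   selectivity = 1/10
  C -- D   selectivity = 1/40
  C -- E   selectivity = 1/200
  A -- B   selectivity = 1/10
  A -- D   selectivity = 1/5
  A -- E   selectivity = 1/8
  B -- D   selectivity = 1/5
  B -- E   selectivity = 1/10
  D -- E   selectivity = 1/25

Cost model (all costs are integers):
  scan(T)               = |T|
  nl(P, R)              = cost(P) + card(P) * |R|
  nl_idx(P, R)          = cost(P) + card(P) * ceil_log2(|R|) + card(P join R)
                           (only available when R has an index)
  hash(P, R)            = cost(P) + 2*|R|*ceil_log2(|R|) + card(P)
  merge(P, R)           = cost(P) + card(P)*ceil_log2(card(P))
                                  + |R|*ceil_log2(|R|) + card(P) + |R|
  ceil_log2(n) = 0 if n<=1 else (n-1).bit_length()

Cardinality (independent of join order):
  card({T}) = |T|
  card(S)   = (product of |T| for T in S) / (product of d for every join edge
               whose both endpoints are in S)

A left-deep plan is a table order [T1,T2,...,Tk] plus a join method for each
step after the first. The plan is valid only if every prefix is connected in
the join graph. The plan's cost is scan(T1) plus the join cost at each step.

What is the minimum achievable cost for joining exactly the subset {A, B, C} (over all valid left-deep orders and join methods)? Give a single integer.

Selinger DP over subsets of {A,B,C}:
  {C}: scan cost=500, card=500
  {A}: scan cost=40, card=40
  {B}: scan cost=250, card=250
  {AC}: card=10000; try (A,hash)→1480, (C,merge)→5320, (A,merge)→5780, (C,hash)→9080, (C,nl)→20040, (A,nl)→20500; best=1480 via (A,hash)
  {BC}: card=12500; try (B,hash)→5000, (C,merge)→7500, (B,merge)→7750, (C,hash)→9500, (B,nl_idx)→17000, (C,nl)→125250 …(+1); best=5000 via (B,hash)
  {AB}: card=1000; try (A,hash)→980, (B,nl_idx)→1360, (B,merge)→2570, (A,merge)→2780, (B,hash)→4080, (B,nl)→10040 …(+1); best=980 via (A,hash)
  {ABC}: card=25000; try (C,hash)→10980, (B,hash)→15480, (C,merge)→16980, (A,hash)→17980, (B,nl_idx)→106480, (B,merge)→153730 …(+4); best=10980 via (C,hash)

10980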